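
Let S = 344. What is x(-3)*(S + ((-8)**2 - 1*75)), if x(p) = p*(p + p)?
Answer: 5994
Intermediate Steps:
x(p) = 2*p**2 (x(p) = p*(2*p) = 2*p**2)
x(-3)*(S + ((-8)**2 - 1*75)) = (2*(-3)**2)*(344 + ((-8)**2 - 1*75)) = (2*9)*(344 + (64 - 75)) = 18*(344 - 11) = 18*333 = 5994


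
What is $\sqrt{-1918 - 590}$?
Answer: $2 i \sqrt{627} \approx 50.08 i$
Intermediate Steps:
$\sqrt{-1918 - 590} = \sqrt{-2508} = 2 i \sqrt{627}$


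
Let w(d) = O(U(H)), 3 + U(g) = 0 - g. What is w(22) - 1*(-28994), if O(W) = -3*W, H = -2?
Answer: 28997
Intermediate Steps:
U(g) = -3 - g (U(g) = -3 + (0 - g) = -3 - g)
w(d) = 3 (w(d) = -3*(-3 - 1*(-2)) = -3*(-3 + 2) = -3*(-1) = 3)
w(22) - 1*(-28994) = 3 - 1*(-28994) = 3 + 28994 = 28997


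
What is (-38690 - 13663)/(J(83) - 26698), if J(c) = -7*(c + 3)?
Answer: 2493/1300 ≈ 1.9177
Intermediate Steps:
J(c) = -21 - 7*c (J(c) = -7*(3 + c) = -21 - 7*c)
(-38690 - 13663)/(J(83) - 26698) = (-38690 - 13663)/((-21 - 7*83) - 26698) = -52353/((-21 - 581) - 26698) = -52353/(-602 - 26698) = -52353/(-27300) = -52353*(-1/27300) = 2493/1300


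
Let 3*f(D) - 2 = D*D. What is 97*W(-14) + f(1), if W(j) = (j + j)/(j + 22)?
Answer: -677/2 ≈ -338.50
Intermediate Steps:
W(j) = 2*j/(22 + j) (W(j) = (2*j)/(22 + j) = 2*j/(22 + j))
f(D) = ⅔ + D²/3 (f(D) = ⅔ + (D*D)/3 = ⅔ + D²/3)
97*W(-14) + f(1) = 97*(2*(-14)/(22 - 14)) + (⅔ + (⅓)*1²) = 97*(2*(-14)/8) + (⅔ + (⅓)*1) = 97*(2*(-14)*(⅛)) + (⅔ + ⅓) = 97*(-7/2) + 1 = -679/2 + 1 = -677/2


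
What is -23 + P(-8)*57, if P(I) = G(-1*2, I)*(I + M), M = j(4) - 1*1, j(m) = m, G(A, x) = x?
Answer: 2257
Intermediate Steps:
M = 3 (M = 4 - 1*1 = 4 - 1 = 3)
P(I) = I*(3 + I) (P(I) = I*(I + 3) = I*(3 + I))
-23 + P(-8)*57 = -23 - 8*(3 - 8)*57 = -23 - 8*(-5)*57 = -23 + 40*57 = -23 + 2280 = 2257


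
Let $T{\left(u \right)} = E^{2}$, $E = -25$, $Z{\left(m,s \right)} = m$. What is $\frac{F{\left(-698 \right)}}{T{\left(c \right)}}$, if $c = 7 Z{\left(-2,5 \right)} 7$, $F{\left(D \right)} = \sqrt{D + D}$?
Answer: $\frac{2 i \sqrt{349}}{625} \approx 0.059781 i$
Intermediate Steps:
$F{\left(D \right)} = \sqrt{2} \sqrt{D}$ ($F{\left(D \right)} = \sqrt{2 D} = \sqrt{2} \sqrt{D}$)
$c = -98$ ($c = 7 \left(-2\right) 7 = \left(-14\right) 7 = -98$)
$T{\left(u \right)} = 625$ ($T{\left(u \right)} = \left(-25\right)^{2} = 625$)
$\frac{F{\left(-698 \right)}}{T{\left(c \right)}} = \frac{\sqrt{2} \sqrt{-698}}{625} = \sqrt{2} i \sqrt{698} \cdot \frac{1}{625} = 2 i \sqrt{349} \cdot \frac{1}{625} = \frac{2 i \sqrt{349}}{625}$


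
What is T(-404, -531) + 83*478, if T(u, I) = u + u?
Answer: 38866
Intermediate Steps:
T(u, I) = 2*u
T(-404, -531) + 83*478 = 2*(-404) + 83*478 = -808 + 39674 = 38866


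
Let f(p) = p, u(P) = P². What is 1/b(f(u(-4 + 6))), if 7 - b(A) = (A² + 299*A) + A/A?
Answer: -1/1206 ≈ -0.00082919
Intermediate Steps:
b(A) = 6 - A² - 299*A (b(A) = 7 - ((A² + 299*A) + A/A) = 7 - ((A² + 299*A) + 1) = 7 - (1 + A² + 299*A) = 7 + (-1 - A² - 299*A) = 6 - A² - 299*A)
1/b(f(u(-4 + 6))) = 1/(6 - ((-4 + 6)²)² - 299*(-4 + 6)²) = 1/(6 - (2²)² - 299*2²) = 1/(6 - 1*4² - 299*4) = 1/(6 - 1*16 - 1196) = 1/(6 - 16 - 1196) = 1/(-1206) = -1/1206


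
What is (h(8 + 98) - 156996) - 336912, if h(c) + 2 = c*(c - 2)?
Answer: -482886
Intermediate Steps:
h(c) = -2 + c*(-2 + c) (h(c) = -2 + c*(c - 2) = -2 + c*(-2 + c))
(h(8 + 98) - 156996) - 336912 = ((-2 + (8 + 98)**2 - 2*(8 + 98)) - 156996) - 336912 = ((-2 + 106**2 - 2*106) - 156996) - 336912 = ((-2 + 11236 - 212) - 156996) - 336912 = (11022 - 156996) - 336912 = -145974 - 336912 = -482886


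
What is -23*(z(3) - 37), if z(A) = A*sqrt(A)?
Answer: 851 - 69*sqrt(3) ≈ 731.49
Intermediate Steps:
z(A) = A**(3/2)
-23*(z(3) - 37) = -23*(3**(3/2) - 37) = -23*(3*sqrt(3) - 37) = -23*(-37 + 3*sqrt(3)) = 851 - 69*sqrt(3)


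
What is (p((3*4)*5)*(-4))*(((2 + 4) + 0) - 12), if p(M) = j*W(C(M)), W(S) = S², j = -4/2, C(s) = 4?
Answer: -768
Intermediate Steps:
j = -2 (j = -4*½ = -2)
p(M) = -32 (p(M) = -2*4² = -2*16 = -32)
(p((3*4)*5)*(-4))*(((2 + 4) + 0) - 12) = (-32*(-4))*(((2 + 4) + 0) - 12) = 128*((6 + 0) - 12) = 128*(6 - 12) = 128*(-6) = -768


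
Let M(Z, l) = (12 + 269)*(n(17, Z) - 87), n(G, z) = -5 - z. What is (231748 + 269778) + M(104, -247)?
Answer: 446450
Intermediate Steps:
M(Z, l) = -25852 - 281*Z (M(Z, l) = (12 + 269)*((-5 - Z) - 87) = 281*(-92 - Z) = -25852 - 281*Z)
(231748 + 269778) + M(104, -247) = (231748 + 269778) + (-25852 - 281*104) = 501526 + (-25852 - 29224) = 501526 - 55076 = 446450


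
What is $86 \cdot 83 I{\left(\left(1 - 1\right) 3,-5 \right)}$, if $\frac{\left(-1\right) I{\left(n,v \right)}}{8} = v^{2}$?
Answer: $-1427600$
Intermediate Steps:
$I{\left(n,v \right)} = - 8 v^{2}$
$86 \cdot 83 I{\left(\left(1 - 1\right) 3,-5 \right)} = 86 \cdot 83 \left(- 8 \left(-5\right)^{2}\right) = 7138 \left(\left(-8\right) 25\right) = 7138 \left(-200\right) = -1427600$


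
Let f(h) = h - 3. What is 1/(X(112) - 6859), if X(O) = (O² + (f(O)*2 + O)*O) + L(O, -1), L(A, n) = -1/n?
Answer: 1/42646 ≈ 2.3449e-5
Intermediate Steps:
f(h) = -3 + h
X(O) = 1 + O² + O*(-6 + 3*O) (X(O) = (O² + ((-3 + O)*2 + O)*O) - 1/(-1) = (O² + ((-6 + 2*O) + O)*O) - 1*(-1) = (O² + (-6 + 3*O)*O) + 1 = (O² + O*(-6 + 3*O)) + 1 = 1 + O² + O*(-6 + 3*O))
1/(X(112) - 6859) = 1/((1 - 6*112 + 4*112²) - 6859) = 1/((1 - 672 + 4*12544) - 6859) = 1/((1 - 672 + 50176) - 6859) = 1/(49505 - 6859) = 1/42646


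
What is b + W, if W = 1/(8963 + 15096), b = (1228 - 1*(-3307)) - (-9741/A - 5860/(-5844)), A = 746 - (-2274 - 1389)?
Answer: 703008729216278/154977227391 ≈ 4536.2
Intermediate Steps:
A = 4409 (A = 746 - 1*(-3663) = 746 + 3663 = 4409)
b = 29220197131/6441549 (b = (1228 - 1*(-3307)) - (-9741/4409 - 5860/(-5844)) = (1228 + 3307) - (-9741*1/4409 - 5860*(-1/5844)) = 4535 - (-9741/4409 + 1465/1461) = 4535 - 1*(-7772416/6441549) = 4535 + 7772416/6441549 = 29220197131/6441549 ≈ 4536.2)
W = 1/24059 ≈ 4.1564e-5
b + W = 29220197131/6441549 + 1/24059 = 703008729216278/154977227391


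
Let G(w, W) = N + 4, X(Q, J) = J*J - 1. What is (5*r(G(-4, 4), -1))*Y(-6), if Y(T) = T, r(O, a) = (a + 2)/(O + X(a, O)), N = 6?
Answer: -30/109 ≈ -0.27523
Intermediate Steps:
X(Q, J) = -1 + J² (X(Q, J) = J² - 1 = -1 + J²)
G(w, W) = 10 (G(w, W) = 6 + 4 = 10)
r(O, a) = (2 + a)/(-1 + O + O²) (r(O, a) = (a + 2)/(O + (-1 + O²)) = (2 + a)/(-1 + O + O²))
(5*r(G(-4, 4), -1))*Y(-6) = (5*((2 - 1)/(-1 + 10 + 10²)))*(-6) = (5*(1/(-1 + 10 + 100)))*(-6) = (5*(1/109))*(-6) = (5/109)*(-6) = -30/109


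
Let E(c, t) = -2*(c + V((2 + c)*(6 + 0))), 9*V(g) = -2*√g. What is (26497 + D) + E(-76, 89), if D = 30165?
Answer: 56814 + 8*I*√111/9 ≈ 56814.0 + 9.365*I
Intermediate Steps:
V(g) = -2*√g/9 (V(g) = (-2*√g)/9 = -2*√g/9)
E(c, t) = -2*c + 4*√(12 + 6*c)/9 (E(c, t) = -2*(c - 2*√(2 + c)*√(6 + 0)/9) = -2*(c - 2*√6*√(2 + c)/9) = -2*(c - 2*√(12 + 6*c)/9) = -2*c + 4*√(12 + 6*c)/9)
(26497 + D) + E(-76, 89) = (26497 + 30165) + (-2*(-76) + 4*√(12 + 6*(-76))/9) = 56662 + (152 + 4*√(12 - 456)/9) = 56662 + (152 + 4*√(-444)/9) = 56662 + (152 + 4*(2*I*√111)/9) = 56662 + (152 + 8*I*√111/9) = 56814 + 8*I*√111/9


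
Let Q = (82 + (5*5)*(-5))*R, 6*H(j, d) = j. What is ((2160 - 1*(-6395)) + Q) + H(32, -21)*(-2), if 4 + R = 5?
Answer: 25504/3 ≈ 8501.3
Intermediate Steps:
R = 1 (R = -4 + 5 = 1)
H(j, d) = j/6
Q = -43 (Q = (82 + (5*5)*(-5))*1 = (82 + 25*(-5))*1 = (82 - 125)*1 = -43*1 = -43)
((2160 - 1*(-6395)) + Q) + H(32, -21)*(-2) = ((2160 - 1*(-6395)) - 43) + ((⅙)*32)*(-2) = ((2160 + 6395) - 43) + (16/3)*(-2) = (8555 - 43) - 32/3 = 8512 - 32/3 = 25504/3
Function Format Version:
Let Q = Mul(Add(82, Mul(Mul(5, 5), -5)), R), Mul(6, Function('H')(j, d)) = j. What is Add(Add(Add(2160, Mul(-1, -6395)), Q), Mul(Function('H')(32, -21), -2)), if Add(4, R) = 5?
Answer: Rational(25504, 3) ≈ 8501.3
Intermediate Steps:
R = 1 (R = Add(-4, 5) = 1)
Function('H')(j, d) = Mul(Rational(1, 6), j)
Q = -43 (Q = Mul(Add(82, Mul(Mul(5, 5), -5)), 1) = Mul(Add(82, Mul(25, -5)), 1) = Mul(Add(82, -125), 1) = Mul(-43, 1) = -43)
Add(Add(Add(2160, Mul(-1, -6395)), Q), Mul(Function('H')(32, -21), -2)) = Add(Add(Add(2160, Mul(-1, -6395)), -43), Mul(Mul(Rational(1, 6), 32), -2)) = Add(Add(Add(2160, 6395), -43), Mul(Rational(16, 3), -2)) = Add(Add(8555, -43), Rational(-32, 3)) = Add(8512, Rational(-32, 3)) = Rational(25504, 3)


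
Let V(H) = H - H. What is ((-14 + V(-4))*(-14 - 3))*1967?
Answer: 468146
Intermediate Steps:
V(H) = 0
((-14 + V(-4))*(-14 - 3))*1967 = ((-14 + 0)*(-14 - 3))*1967 = -14*(-17)*1967 = 238*1967 = 468146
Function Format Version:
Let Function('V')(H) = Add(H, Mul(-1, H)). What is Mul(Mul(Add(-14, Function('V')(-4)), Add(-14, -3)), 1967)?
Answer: 468146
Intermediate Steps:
Function('V')(H) = 0
Mul(Mul(Add(-14, Function('V')(-4)), Add(-14, -3)), 1967) = Mul(Mul(Add(-14, 0), Add(-14, -3)), 1967) = Mul(Mul(-14, -17), 1967) = Mul(238, 1967) = 468146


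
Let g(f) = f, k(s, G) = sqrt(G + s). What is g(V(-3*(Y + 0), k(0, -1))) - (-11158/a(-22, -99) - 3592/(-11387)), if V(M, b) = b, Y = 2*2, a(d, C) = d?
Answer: -63567585/125257 + I ≈ -507.5 + 1.0*I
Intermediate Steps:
Y = 4
g(V(-3*(Y + 0), k(0, -1))) - (-11158/a(-22, -99) - 3592/(-11387)) = sqrt(-1 + 0) - (-11158/(-22) - 3592/(-11387)) = sqrt(-1) - (-11158*(-1/22) - 3592*(-1/11387)) = I - (5579/11 + 3592/11387) = I - 1*63567585/125257 = I - 63567585/125257 = -63567585/125257 + I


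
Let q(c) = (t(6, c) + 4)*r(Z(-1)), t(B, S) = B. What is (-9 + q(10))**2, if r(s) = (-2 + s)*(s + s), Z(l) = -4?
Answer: 221841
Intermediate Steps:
r(s) = 2*s*(-2 + s) (r(s) = (-2 + s)*(2*s) = 2*s*(-2 + s))
q(c) = 480 (q(c) = (6 + 4)*(2*(-4)*(-2 - 4)) = 10*(2*(-4)*(-6)) = 10*48 = 480)
(-9 + q(10))**2 = (-9 + 480)**2 = 471**2 = 221841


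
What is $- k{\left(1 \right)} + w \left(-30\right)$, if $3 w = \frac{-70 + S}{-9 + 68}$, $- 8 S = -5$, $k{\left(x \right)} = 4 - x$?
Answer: $\frac{2067}{236} \approx 8.7585$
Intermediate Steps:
$S = \frac{5}{8}$ ($S = \left(- \frac{1}{8}\right) \left(-5\right) = \frac{5}{8} \approx 0.625$)
$w = - \frac{185}{472}$ ($w = \frac{\left(-70 + \frac{5}{8}\right) \frac{1}{-9 + 68}}{3} = \frac{\left(- \frac{555}{8}\right) \frac{1}{59}}{3} = \frac{1}{3} \left(- \frac{555}{472}\right) = - \frac{185}{472} \approx -0.39195$)
$- k{\left(1 \right)} + w \left(-30\right) = - (4 - 1) - - \frac{2775}{236} = - (4 - 1) + \frac{2775}{236} = \left(-1\right) 3 + \frac{2775}{236} = -3 + \frac{2775}{236} = \frac{2067}{236}$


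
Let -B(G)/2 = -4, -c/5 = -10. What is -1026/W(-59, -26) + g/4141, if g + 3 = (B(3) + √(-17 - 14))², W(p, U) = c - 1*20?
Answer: -707961/20705 + 16*I*√31/4141 ≈ -34.193 + 0.021513*I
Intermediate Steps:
c = 50 (c = -5*(-10) = 50)
B(G) = 8 (B(G) = -2*(-4) = 8)
W(p, U) = 30 (W(p, U) = 50 - 1*20 = 50 - 20 = 30)
g = -3 + (8 + I*√31)² (g = -3 + (8 + √(-17 - 14))² = -3 + (8 + √(-31))² = -3 + (8 + I*√31)² ≈ 30.0 + 89.084*I)
-1026/W(-59, -26) + g/4141 = -1026/30 + (30 + 16*I*√31)/4141 = -1026*1/30 + (30 + 16*I*√31)*(1/4141) = -171/5 + (30/4141 + 16*I*√31/4141) = -707961/20705 + 16*I*√31/4141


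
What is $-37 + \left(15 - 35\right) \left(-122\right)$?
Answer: $2403$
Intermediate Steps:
$-37 + \left(15 - 35\right) \left(-122\right) = -37 - -2440 = -37 + 2440 = 2403$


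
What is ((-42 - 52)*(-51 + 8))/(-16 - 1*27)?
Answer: -94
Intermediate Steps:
((-42 - 52)*(-51 + 8))/(-16 - 1*27) = (-94*(-43))/(-16 - 27) = 4042/(-43) = -1/43*4042 = -94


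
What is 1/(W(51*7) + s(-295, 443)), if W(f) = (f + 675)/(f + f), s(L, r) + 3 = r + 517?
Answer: 119/114055 ≈ 0.0010434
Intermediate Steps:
s(L, r) = 514 + r (s(L, r) = -3 + (r + 517) = -3 + (517 + r) = 514 + r)
W(f) = (675 + f)/(2*f) (W(f) = (675 + f)/((2*f)) = (675 + f)*(1/(2*f)) = (675 + f)/(2*f))
1/(W(51*7) + s(-295, 443)) = 1/((675 + 51*7)/(2*((51*7))) + (514 + 443)) = 1/((1/2)*(675 + 357)/357 + 957) = 1/((1/2)*(1/357)*1032 + 957) = 1/(172/119 + 957) = 1/(114055/119) = 119/114055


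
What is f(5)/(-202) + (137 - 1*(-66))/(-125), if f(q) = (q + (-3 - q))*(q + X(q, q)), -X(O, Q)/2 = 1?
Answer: -39881/25250 ≈ -1.5794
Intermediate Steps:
X(O, Q) = -2 (X(O, Q) = -2*1 = -2)
f(q) = 6 - 3*q (f(q) = (q + (-3 - q))*(q - 2) = -3*(-2 + q) = 6 - 3*q)
f(5)/(-202) + (137 - 1*(-66))/(-125) = (6 - 3*5)/(-202) + (137 - 1*(-66))/(-125) = (6 - 15)*(-1/202) + (137 + 66)*(-1/125) = -9*(-1/202) + 203*(-1/125) = 9/202 - 203/125 = -39881/25250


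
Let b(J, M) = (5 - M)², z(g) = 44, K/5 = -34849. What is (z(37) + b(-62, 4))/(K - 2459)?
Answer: -45/176704 ≈ -0.00025466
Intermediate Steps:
K = -174245 (K = 5*(-34849) = -174245)
(z(37) + b(-62, 4))/(K - 2459) = (44 + (-5 + 4)²)/(-174245 - 2459) = (44 + (-1)²)/(-176704) = (44 + 1)*(-1/176704) = 45*(-1/176704) = -45/176704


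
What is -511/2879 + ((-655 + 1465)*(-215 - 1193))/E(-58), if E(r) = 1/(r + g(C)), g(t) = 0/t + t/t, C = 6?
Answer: 187156188929/2879 ≈ 6.5007e+7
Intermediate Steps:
g(t) = 1 (g(t) = 0 + 1 = 1)
E(r) = 1/(1 + r) (E(r) = 1/(r + 1) = 1/(1 + r))
-511/2879 + ((-655 + 1465)*(-215 - 1193))/E(-58) = -511/2879 + ((-655 + 1465)*(-215 - 1193))/(1/(1 - 58)) = -511*1/2879 + (810*(-1408))/(1/(-57)) = -511/2879 - 1140480/(-1/57) = -511/2879 - 1140480*(-57) = -511/2879 + 65007360 = 187156188929/2879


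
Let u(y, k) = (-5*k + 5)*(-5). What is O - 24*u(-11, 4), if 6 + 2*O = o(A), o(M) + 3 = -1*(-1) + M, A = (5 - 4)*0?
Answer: -1804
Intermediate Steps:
A = 0 (A = 1*0 = 0)
o(M) = -2 + M (o(M) = -3 + (-1*(-1) + M) = -3 + (1 + M) = -2 + M)
u(y, k) = -25 + 25*k (u(y, k) = (5 - 5*k)*(-5) = -25 + 25*k)
O = -4 (O = -3 + (-2 + 0)/2 = -3 + (½)*(-2) = -3 - 1 = -4)
O - 24*u(-11, 4) = -4 - 24*(-25 + 25*4) = -4 - 24*(-25 + 100) = -4 - 24*75 = -4 - 1800 = -1804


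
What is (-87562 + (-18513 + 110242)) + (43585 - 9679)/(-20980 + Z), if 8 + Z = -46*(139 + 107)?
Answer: 22429477/5384 ≈ 4166.0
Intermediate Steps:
Z = -11324 (Z = -8 - 46*(139 + 107) = -8 - 46*246 = -8 - 11316 = -11324)
(-87562 + (-18513 + 110242)) + (43585 - 9679)/(-20980 + Z) = (-87562 + (-18513 + 110242)) + (43585 - 9679)/(-20980 - 11324) = (-87562 + 91729) + 33906/(-32304) = 4167 + 33906*(-1/32304) = 4167 - 5651/5384 = 22429477/5384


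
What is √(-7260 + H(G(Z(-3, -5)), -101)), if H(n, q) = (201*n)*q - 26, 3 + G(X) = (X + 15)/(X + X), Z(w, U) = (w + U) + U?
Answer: √9325186/13 ≈ 234.90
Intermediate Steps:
Z(w, U) = w + 2*U (Z(w, U) = (U + w) + U = w + 2*U)
G(X) = -3 + (15 + X)/(2*X) (G(X) = -3 + (X + 15)/(X + X) = -3 + (15 + X)/((2*X)) = -3 + (15 + X)*(1/(2*X)) = -3 + (15 + X)/(2*X))
H(n, q) = -26 + 201*n*q (H(n, q) = 201*n*q - 26 = -26 + 201*n*q)
√(-7260 + H(G(Z(-3, -5)), -101)) = √(-7260 + (-26 + 201*(5*(3 - (-3 + 2*(-5)))/(2*(-3 + 2*(-5))))*(-101))) = √(-7260 + (-26 + 201*(5*(3 - (-3 - 10))/(2*(-3 - 10)))*(-101))) = √(-7260 + (-26 + 201*((5/2)*(3 - 1*(-13))/(-13))*(-101))) = √(-7260 + (-26 + 201*((5/2)*(-1/13)*(3 + 13))*(-101))) = √(-7260 + (-26 + 201*((5/2)*(-1/13)*16)*(-101))) = √(-7260 + (-26 + 201*(-40/13)*(-101))) = √(-7260 + (-26 + 812040/13)) = √(-7260 + 811702/13) = √(717322/13) = √9325186/13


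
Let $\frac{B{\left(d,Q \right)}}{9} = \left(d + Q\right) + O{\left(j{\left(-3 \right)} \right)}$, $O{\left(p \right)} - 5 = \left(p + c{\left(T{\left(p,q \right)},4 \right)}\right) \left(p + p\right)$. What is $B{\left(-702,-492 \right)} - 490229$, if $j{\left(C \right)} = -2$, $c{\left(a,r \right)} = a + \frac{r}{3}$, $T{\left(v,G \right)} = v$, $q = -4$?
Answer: $-500834$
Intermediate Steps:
$c{\left(a,r \right)} = a + \frac{r}{3}$ ($c{\left(a,r \right)} = a + r \frac{1}{3} = a + \frac{r}{3}$)
$O{\left(p \right)} = 5 + 2 p \left(\frac{4}{3} + 2 p\right)$ ($O{\left(p \right)} = 5 + \left(p + \left(p + \frac{1}{3} \cdot 4\right)\right) \left(p + p\right) = 5 + \left(p + \left(p + \frac{4}{3}\right)\right) 2 p = 5 + \left(p + \left(\frac{4}{3} + p\right)\right) 2 p = 5 + \left(\frac{4}{3} + 2 p\right) 2 p = 5 + 2 p \left(\frac{4}{3} + 2 p\right)$)
$B{\left(d,Q \right)} = 141 + 9 Q + 9 d$ ($B{\left(d,Q \right)} = 9 \left(\left(d + Q\right) + \left(5 + 4 \left(-2\right)^{2} + \frac{8}{3} \left(-2\right)\right)\right) = 9 \left(\left(Q + d\right) + \left(5 + 4 \cdot 4 - \frac{16}{3}\right)\right) = 9 \left(\left(Q + d\right) + \left(5 + 16 - \frac{16}{3}\right)\right) = 9 \left(\left(Q + d\right) + \frac{47}{3}\right) = 9 \left(\frac{47}{3} + Q + d\right) = 141 + 9 Q + 9 d$)
$B{\left(-702,-492 \right)} - 490229 = \left(141 + 9 \left(-492\right) + 9 \left(-702\right)\right) - 490229 = \left(141 - 4428 - 6318\right) - 490229 = -10605 - 490229 = -500834$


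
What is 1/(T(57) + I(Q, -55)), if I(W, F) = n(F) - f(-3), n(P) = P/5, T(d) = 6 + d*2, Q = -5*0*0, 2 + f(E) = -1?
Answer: 1/112 ≈ 0.0089286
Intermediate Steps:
f(E) = -3 (f(E) = -2 - 1 = -3)
Q = 0 (Q = 0*0 = 0)
T(d) = 6 + 2*d
n(P) = P/5 (n(P) = P*(⅕) = P/5)
I(W, F) = 3 + F/5 (I(W, F) = F/5 - 1*(-3) = F/5 + 3 = 3 + F/5)
1/(T(57) + I(Q, -55)) = 1/((6 + 2*57) + (3 + (⅕)*(-55))) = 1/((6 + 114) + (3 - 11)) = 1/(120 - 8) = 1/112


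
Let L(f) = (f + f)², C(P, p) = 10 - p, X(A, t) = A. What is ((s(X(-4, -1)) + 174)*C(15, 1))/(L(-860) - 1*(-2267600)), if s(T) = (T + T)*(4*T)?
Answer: 453/871000 ≈ 0.00052009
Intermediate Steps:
s(T) = 8*T² (s(T) = (2*T)*(4*T) = 8*T²)
L(f) = 4*f² (L(f) = (2*f)² = 4*f²)
((s(X(-4, -1)) + 174)*C(15, 1))/(L(-860) - 1*(-2267600)) = ((8*(-4)² + 174)*(10 - 1*1))/(4*(-860)² - 1*(-2267600)) = ((8*16 + 174)*(10 - 1))/(4*739600 + 2267600) = ((128 + 174)*9)/(2958400 + 2267600) = (302*9)/5226000 = 2718*(1/5226000) = 453/871000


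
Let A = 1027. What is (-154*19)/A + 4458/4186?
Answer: -294995/165347 ≈ -1.7841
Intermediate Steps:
(-154*19)/A + 4458/4186 = -154*19/1027 + 4458/4186 = -2926*1/1027 + 4458*(1/4186) = -2926/1027 + 2229/2093 = -294995/165347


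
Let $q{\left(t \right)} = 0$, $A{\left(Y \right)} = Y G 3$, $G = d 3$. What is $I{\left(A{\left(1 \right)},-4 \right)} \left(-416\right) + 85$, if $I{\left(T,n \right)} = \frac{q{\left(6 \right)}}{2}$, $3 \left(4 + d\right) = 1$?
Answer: $85$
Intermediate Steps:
$d = - \frac{11}{3}$ ($d = -4 + \frac{1}{3} \cdot 1 = -4 + \frac{1}{3} = - \frac{11}{3} \approx -3.6667$)
$G = -11$ ($G = \left(- \frac{11}{3}\right) 3 = -11$)
$A{\left(Y \right)} = - 33 Y$ ($A{\left(Y \right)} = Y \left(-11\right) 3 = - 11 Y 3 = - 33 Y$)
$I{\left(T,n \right)} = 0$ ($I{\left(T,n \right)} = \frac{0}{2} = 0 \cdot \frac{1}{2} = 0$)
$I{\left(A{\left(1 \right)},-4 \right)} \left(-416\right) + 85 = 0 \left(-416\right) + 85 = 0 + 85 = 85$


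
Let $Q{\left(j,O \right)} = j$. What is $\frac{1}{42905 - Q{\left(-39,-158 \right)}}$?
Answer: $\frac{1}{42944} \approx 2.3286 \cdot 10^{-5}$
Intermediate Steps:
$\frac{1}{42905 - Q{\left(-39,-158 \right)}} = \frac{1}{42905 - -39} = \frac{1}{42905 + 39} = \frac{1}{42944}$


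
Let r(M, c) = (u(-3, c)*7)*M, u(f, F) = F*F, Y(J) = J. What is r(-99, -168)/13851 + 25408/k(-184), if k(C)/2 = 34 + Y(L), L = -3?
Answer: -5313248/5301 ≈ -1002.3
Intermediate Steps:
u(f, F) = F**2
k(C) = 62 (k(C) = 2*(34 - 3) = 2*31 = 62)
r(M, c) = 7*M*c**2 (r(M, c) = (c**2*7)*M = (7*c**2)*M = 7*M*c**2)
r(-99, -168)/13851 + 25408/k(-184) = (7*(-99)*(-168)**2)/13851 + 25408/62 = (7*(-99)*28224)*(1/13851) + 25408*(1/62) = -19559232*1/13851 + 12704/31 = -241472/171 + 12704/31 = -5313248/5301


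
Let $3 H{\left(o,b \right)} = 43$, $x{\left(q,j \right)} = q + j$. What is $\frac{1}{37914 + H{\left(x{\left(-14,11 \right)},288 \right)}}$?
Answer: $\frac{3}{113785} \approx 2.6366 \cdot 10^{-5}$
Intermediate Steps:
$x{\left(q,j \right)} = j + q$
$H{\left(o,b \right)} = \frac{43}{3}$ ($H{\left(o,b \right)} = \frac{1}{3} \cdot 43 = \frac{43}{3}$)
$\frac{1}{37914 + H{\left(x{\left(-14,11 \right)},288 \right)}} = \frac{1}{37914 + \frac{43}{3}} = \frac{1}{\frac{113785}{3}} = \frac{3}{113785}$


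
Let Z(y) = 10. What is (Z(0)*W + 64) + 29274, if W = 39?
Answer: 29728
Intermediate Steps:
(Z(0)*W + 64) + 29274 = (10*39 + 64) + 29274 = (390 + 64) + 29274 = 454 + 29274 = 29728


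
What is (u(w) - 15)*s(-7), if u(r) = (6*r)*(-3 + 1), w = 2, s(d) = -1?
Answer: 39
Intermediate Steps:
u(r) = -12*r (u(r) = (6*r)*(-2) = -12*r)
(u(w) - 15)*s(-7) = (-12*2 - 15)*(-1) = (-24 - 15)*(-1) = -39*(-1) = 39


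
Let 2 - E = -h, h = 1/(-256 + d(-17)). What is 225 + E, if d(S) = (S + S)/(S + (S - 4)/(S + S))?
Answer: 32105415/141436 ≈ 227.00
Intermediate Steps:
d(S) = 2*S/(S + (-4 + S)/(2*S)) (d(S) = (2*S)/(S + (-4 + S)/((2*S))) = (2*S)/(S + (-4 + S)*(1/(2*S))) = (2*S)/(S + (-4 + S)/(2*S)) = 2*S/(S + (-4 + S)/(2*S)))
h = -557/141436 (h = 1/(-256 + 4*(-17)²/(-4 - 17 + 2*(-17)²)) = 1/(-256 + 4*289/(-4 - 17 + 2*289)) = 1/(-256 + 4*289/(-4 - 17 + 578)) = 1/(-256 + 4*289/557) = 1/(-256 + 4*289*(1/557)) = 1/(-256 + 1156/557) = 1/(-141436/557) = -557/141436 ≈ -0.0039382)
E = 282315/141436 (E = 2 - (-1)*(-557)/141436 = 2 - 1*557/141436 = 2 - 557/141436 = 282315/141436 ≈ 1.9961)
225 + E = 225 + 282315/141436 = 32105415/141436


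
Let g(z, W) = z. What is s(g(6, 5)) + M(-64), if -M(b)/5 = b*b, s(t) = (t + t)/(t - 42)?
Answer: -61441/3 ≈ -20480.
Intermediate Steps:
s(t) = 2*t/(-42 + t) (s(t) = (2*t)/(-42 + t) = 2*t/(-42 + t))
M(b) = -5*b**2 (M(b) = -5*b*b = -5*b**2)
s(g(6, 5)) + M(-64) = 2*6/(-42 + 6) - 5*(-64)**2 = 2*6/(-36) - 5*4096 = 2*6*(-1/36) - 20480 = -1/3 - 20480 = -61441/3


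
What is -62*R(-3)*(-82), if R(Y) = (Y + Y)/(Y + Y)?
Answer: 5084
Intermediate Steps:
R(Y) = 1 (R(Y) = (2*Y)/((2*Y)) = (2*Y)*(1/(2*Y)) = 1)
-62*R(-3)*(-82) = -62*1*(-82) = -62*(-82) = 5084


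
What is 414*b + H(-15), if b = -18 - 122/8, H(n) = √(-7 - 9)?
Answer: -27531/2 + 4*I ≈ -13766.0 + 4.0*I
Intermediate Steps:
H(n) = 4*I (H(n) = √(-16) = 4*I)
b = -133/4 (b = -18 - 122*⅛ = -18 - 61/4 = -133/4 ≈ -33.250)
414*b + H(-15) = 414*(-133/4) + 4*I = -27531/2 + 4*I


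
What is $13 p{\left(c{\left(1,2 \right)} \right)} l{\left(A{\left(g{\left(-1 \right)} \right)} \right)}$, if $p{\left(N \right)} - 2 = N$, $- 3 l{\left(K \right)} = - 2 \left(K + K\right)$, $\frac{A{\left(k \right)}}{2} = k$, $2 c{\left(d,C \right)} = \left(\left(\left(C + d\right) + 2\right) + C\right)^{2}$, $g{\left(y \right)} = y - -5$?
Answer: $\frac{11024}{3} \approx 3674.7$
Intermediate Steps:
$g{\left(y \right)} = 5 + y$ ($g{\left(y \right)} = y + 5 = 5 + y$)
$c{\left(d,C \right)} = \frac{\left(2 + d + 2 C\right)^{2}}{2}$ ($c{\left(d,C \right)} = \frac{\left(\left(\left(C + d\right) + 2\right) + C\right)^{2}}{2} = \frac{\left(\left(2 + C + d\right) + C\right)^{2}}{2} = \frac{\left(2 + d + 2 C\right)^{2}}{2}$)
$A{\left(k \right)} = 2 k$
$l{\left(K \right)} = \frac{4 K}{3}$ ($l{\left(K \right)} = - \frac{\left(-2\right) \left(K + K\right)}{3} = - \frac{\left(-2\right) 2 K}{3} = - \frac{\left(-4\right) K}{3} = \frac{4 K}{3}$)
$p{\left(N \right)} = 2 + N$
$13 p{\left(c{\left(1,2 \right)} \right)} l{\left(A{\left(g{\left(-1 \right)} \right)} \right)} = 13 \left(2 + \frac{\left(2 + 1 + 2 \cdot 2\right)^{2}}{2}\right) \frac{4 \cdot 2 \left(5 - 1\right)}{3} = 13 \left(2 + \frac{\left(2 + 1 + 4\right)^{2}}{2}\right) \frac{4 \cdot 2 \cdot 4}{3} = 13 \left(2 + \frac{7^{2}}{2}\right) \frac{4}{3} \cdot 8 = 13 \left(2 + \frac{1}{2} \cdot 49\right) \frac{32}{3} = 13 \left(2 + \frac{49}{2}\right) \frac{32}{3} = 13 \cdot \frac{53}{2} \cdot \frac{32}{3} = \frac{689}{2} \cdot \frac{32}{3} = \frac{11024}{3}$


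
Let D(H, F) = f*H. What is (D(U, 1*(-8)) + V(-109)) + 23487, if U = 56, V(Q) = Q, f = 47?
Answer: 26010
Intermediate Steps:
D(H, F) = 47*H
(D(U, 1*(-8)) + V(-109)) + 23487 = (47*56 - 109) + 23487 = (2632 - 109) + 23487 = 2523 + 23487 = 26010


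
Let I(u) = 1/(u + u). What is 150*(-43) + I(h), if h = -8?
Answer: -103201/16 ≈ -6450.1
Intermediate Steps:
I(u) = 1/(2*u)
150*(-43) + I(h) = 150*(-43) + (½)/(-8) = -6450 + (½)*(-⅛) = -6450 - 1/16 = -103201/16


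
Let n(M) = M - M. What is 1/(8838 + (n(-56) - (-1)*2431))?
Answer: 1/11269 ≈ 8.8739e-5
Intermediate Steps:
n(M) = 0
1/(8838 + (n(-56) - (-1)*2431)) = 1/(8838 + (0 - (-1)*2431)) = 1/(8838 + (0 - 1*(-2431))) = 1/(8838 + (0 + 2431)) = 1/(8838 + 2431) = 1/11269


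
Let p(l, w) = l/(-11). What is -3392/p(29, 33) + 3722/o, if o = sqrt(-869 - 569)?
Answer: 37312/29 - 1861*I*sqrt(1438)/719 ≈ 1286.6 - 98.151*I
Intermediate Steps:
p(l, w) = -l/11 (p(l, w) = l*(-1/11) = -l/11)
o = I*sqrt(1438) (o = sqrt(-1438) = I*sqrt(1438) ≈ 37.921*I)
-3392/p(29, 33) + 3722/o = -3392/((-1/11*29)) + 3722/((I*sqrt(1438))) = -3392/(-29/11) + 3722*(-I*sqrt(1438)/1438) = -3392*(-11/29) - 1861*I*sqrt(1438)/719 = 37312/29 - 1861*I*sqrt(1438)/719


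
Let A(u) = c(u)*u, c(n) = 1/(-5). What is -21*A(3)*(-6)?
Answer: -378/5 ≈ -75.600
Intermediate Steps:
c(n) = -⅕
A(u) = -u/5
-21*A(3)*(-6) = -(-21)*3/5*(-6) = -21*(-⅗)*(-6) = (63/5)*(-6) = -378/5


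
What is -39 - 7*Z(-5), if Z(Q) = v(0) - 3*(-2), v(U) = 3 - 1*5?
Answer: -67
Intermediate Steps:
v(U) = -2 (v(U) = 3 - 5 = -2)
Z(Q) = 4 (Z(Q) = -2 - 3*(-2) = -2 + 6 = 4)
-39 - 7*Z(-5) = -39 - 7*4 = -39 - 28 = -67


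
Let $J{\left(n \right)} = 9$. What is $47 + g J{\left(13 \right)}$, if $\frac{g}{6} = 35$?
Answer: $1937$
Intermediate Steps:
$g = 210$ ($g = 6 \cdot 35 = 210$)
$47 + g J{\left(13 \right)} = 47 + 210 \cdot 9 = 47 + 1890 = 1937$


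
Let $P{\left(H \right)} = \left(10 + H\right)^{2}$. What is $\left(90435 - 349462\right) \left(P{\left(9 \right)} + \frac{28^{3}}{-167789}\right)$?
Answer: $- \frac{825476473141}{8831} \approx -9.3475 \cdot 10^{7}$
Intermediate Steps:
$\left(90435 - 349462\right) \left(P{\left(9 \right)} + \frac{28^{3}}{-167789}\right) = \left(90435 - 349462\right) \left(\left(10 + 9\right)^{2} + \frac{28^{3}}{-167789}\right) = - 259027 \left(19^{2} + 21952 \left(- \frac{1}{167789}\right)\right) = - 259027 \left(361 - \frac{21952}{167789}\right) = \left(-259027\right) \frac{60549877}{167789} = - \frac{825476473141}{8831}$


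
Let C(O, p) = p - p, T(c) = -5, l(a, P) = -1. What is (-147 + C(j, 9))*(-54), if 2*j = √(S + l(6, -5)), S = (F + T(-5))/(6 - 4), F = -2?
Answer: 7938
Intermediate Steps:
S = -7/2 (S = (-2 - 5)/(6 - 4) = -7/2 ≈ -3.5000)
j = 3*I*√2/4 (j = √(-7/2 - 1)/2 = √(-9/2)/2 = (3*I*√2/2)/2 = 3*I*√2/4 ≈ 1.0607*I)
C(O, p) = 0
(-147 + C(j, 9))*(-54) = (-147 + 0)*(-54) = -147*(-54) = 7938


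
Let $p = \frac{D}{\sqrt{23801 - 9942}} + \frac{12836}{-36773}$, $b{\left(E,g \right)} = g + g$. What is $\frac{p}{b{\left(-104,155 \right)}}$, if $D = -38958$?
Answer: $- \frac{6418}{5699815} - \frac{19479 \sqrt{13859}}{2148145} \approx -1.0686$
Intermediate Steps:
$b{\left(E,g \right)} = 2 g$
$p = - \frac{12836}{36773} - \frac{38958 \sqrt{13859}}{13859}$ ($p = - \frac{38958}{\sqrt{23801 - 9942}} + \frac{12836}{-36773} = - \frac{38958}{\sqrt{13859}} + 12836 \left(- \frac{1}{36773}\right) = - 38958 \frac{\sqrt{13859}}{13859} - \frac{12836}{36773} = - \frac{38958 \sqrt{13859}}{13859} - \frac{12836}{36773} = - \frac{12836}{36773} - \frac{38958 \sqrt{13859}}{13859} \approx -331.27$)
$\frac{p}{b{\left(-104,155 \right)}} = \frac{- \frac{12836}{36773} - \frac{38958 \sqrt{13859}}{13859}}{2 \cdot 155} = \frac{- \frac{12836}{36773} - \frac{38958 \sqrt{13859}}{13859}}{310} = \left(- \frac{12836}{36773} - \frac{38958 \sqrt{13859}}{13859}\right) \frac{1}{310} = - \frac{6418}{5699815} - \frac{19479 \sqrt{13859}}{2148145}$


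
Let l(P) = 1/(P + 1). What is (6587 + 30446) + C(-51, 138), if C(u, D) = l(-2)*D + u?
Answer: 36844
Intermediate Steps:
l(P) = 1/(1 + P)
C(u, D) = u - D (C(u, D) = D/(1 - 2) + u = D/(-1) + u = -D + u = u - D)
(6587 + 30446) + C(-51, 138) = (6587 + 30446) + (-51 - 1*138) = 37033 + (-51 - 138) = 37033 - 189 = 36844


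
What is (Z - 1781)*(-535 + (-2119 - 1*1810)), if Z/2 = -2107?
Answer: 26761680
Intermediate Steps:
Z = -4214 (Z = 2*(-2107) = -4214)
(Z - 1781)*(-535 + (-2119 - 1*1810)) = (-4214 - 1781)*(-535 + (-2119 - 1*1810)) = -5995*(-535 + (-2119 - 1810)) = -5995*(-535 - 3929) = -5995*(-4464) = 26761680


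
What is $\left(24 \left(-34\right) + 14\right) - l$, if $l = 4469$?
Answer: $-5271$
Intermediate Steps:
$\left(24 \left(-34\right) + 14\right) - l = \left(24 \left(-34\right) + 14\right) - 4469 = \left(-816 + 14\right) - 4469 = -802 - 4469 = -5271$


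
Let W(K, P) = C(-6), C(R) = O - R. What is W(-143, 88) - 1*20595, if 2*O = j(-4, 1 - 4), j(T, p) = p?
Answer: -41181/2 ≈ -20591.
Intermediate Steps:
O = -3/2 (O = (1 - 4)/2 = (1/2)*(-3) = -3/2 ≈ -1.5000)
C(R) = -3/2 - R
W(K, P) = 9/2 (W(K, P) = -3/2 - 1*(-6) = -3/2 + 6 = 9/2)
W(-143, 88) - 1*20595 = 9/2 - 1*20595 = 9/2 - 20595 = -41181/2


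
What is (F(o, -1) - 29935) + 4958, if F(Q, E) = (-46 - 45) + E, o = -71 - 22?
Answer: -25069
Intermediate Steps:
o = -93
F(Q, E) = -91 + E
(F(o, -1) - 29935) + 4958 = ((-91 - 1) - 29935) + 4958 = (-92 - 29935) + 4958 = -30027 + 4958 = -25069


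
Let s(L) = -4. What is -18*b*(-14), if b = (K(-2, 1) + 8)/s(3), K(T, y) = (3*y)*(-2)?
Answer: -126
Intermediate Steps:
K(T, y) = -6*y
b = -1/2 (b = (-6*1 + 8)/(-4) = (-6 + 8)*(-1/4) = 2*(-1/4) = -1/2 ≈ -0.50000)
-18*b*(-14) = -18*(-1/2)*(-14) = 9*(-14) = -126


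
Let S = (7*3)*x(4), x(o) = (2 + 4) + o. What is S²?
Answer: 44100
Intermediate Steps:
x(o) = 6 + o
S = 210 (S = (7*3)*(6 + 4) = 21*10 = 210)
S² = 210² = 44100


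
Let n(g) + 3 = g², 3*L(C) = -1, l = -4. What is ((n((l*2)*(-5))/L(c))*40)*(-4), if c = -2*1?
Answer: 766560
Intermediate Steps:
c = -2
L(C) = -⅓ (L(C) = (⅓)*(-1) = -⅓)
n(g) = -3 + g²
((n((l*2)*(-5))/L(c))*40)*(-4) = (((-3 + (-4*2*(-5))²)/(-⅓))*40)*(-4) = (((-3 + (-8*(-5))²)*(-3))*40)*(-4) = (((-3 + 40²)*(-3))*40)*(-4) = (((-3 + 1600)*(-3))*40)*(-4) = ((1597*(-3))*40)*(-4) = -4791*40*(-4) = -191640*(-4) = 766560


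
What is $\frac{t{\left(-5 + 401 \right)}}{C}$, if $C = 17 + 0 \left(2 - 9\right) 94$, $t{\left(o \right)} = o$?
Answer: $\frac{396}{17} \approx 23.294$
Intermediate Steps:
$C = 17$ ($C = 17 + 0 \left(-7\right) 94 = 17 + 0 \cdot 94 = 17 + 0 = 17$)
$\frac{t{\left(-5 + 401 \right)}}{C} = \frac{-5 + 401}{17} = 396 \cdot \frac{1}{17} = \frac{396}{17}$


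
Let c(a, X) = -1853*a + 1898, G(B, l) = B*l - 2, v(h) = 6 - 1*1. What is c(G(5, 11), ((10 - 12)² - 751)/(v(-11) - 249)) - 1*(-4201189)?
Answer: 4104878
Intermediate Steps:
v(h) = 5 (v(h) = 6 - 1 = 5)
G(B, l) = -2 + B*l
c(a, X) = 1898 - 1853*a
c(G(5, 11), ((10 - 12)² - 751)/(v(-11) - 249)) - 1*(-4201189) = (1898 - 1853*(-2 + 5*11)) - 1*(-4201189) = (1898 - 1853*(-2 + 55)) + 4201189 = (1898 - 1853*53) + 4201189 = (1898 - 98209) + 4201189 = -96311 + 4201189 = 4104878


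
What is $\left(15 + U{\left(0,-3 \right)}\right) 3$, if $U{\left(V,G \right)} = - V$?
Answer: $45$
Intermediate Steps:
$\left(15 + U{\left(0,-3 \right)}\right) 3 = \left(15 - 0\right) 3 = \left(15 + 0\right) 3 = 15 \cdot 3 = 45$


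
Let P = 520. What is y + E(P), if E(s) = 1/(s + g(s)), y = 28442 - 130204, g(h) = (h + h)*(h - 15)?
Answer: -53498318639/525720 ≈ -1.0176e+5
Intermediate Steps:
g(h) = 2*h*(-15 + h) (g(h) = (2*h)*(-15 + h) = 2*h*(-15 + h))
y = -101762
E(s) = 1/(s + 2*s*(-15 + s))
y + E(P) = -101762 + 1/(520*(-29 + 2*520)) = -101762 + 1/(520*(-29 + 1040)) = -101762 + (1/520)/1011 = -101762 + (1/520)*(1/1011) = -101762 + 1/525720 = -53498318639/525720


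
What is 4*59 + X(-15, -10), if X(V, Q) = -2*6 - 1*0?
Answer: 224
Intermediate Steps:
X(V, Q) = -12 (X(V, Q) = -12 + 0 = -12)
4*59 + X(-15, -10) = 4*59 - 12 = 236 - 12 = 224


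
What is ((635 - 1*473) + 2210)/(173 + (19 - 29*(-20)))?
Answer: 593/193 ≈ 3.0725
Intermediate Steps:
((635 - 1*473) + 2210)/(173 + (19 - 29*(-20))) = ((635 - 473) + 2210)/(173 + (19 + 580)) = (162 + 2210)/(173 + 599) = 2372/772 = 2372*(1/772) = 593/193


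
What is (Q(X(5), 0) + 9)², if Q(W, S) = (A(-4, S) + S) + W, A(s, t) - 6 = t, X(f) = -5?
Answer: 100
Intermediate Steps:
A(s, t) = 6 + t
Q(W, S) = 6 + W + 2*S (Q(W, S) = ((6 + S) + S) + W = (6 + 2*S) + W = 6 + W + 2*S)
(Q(X(5), 0) + 9)² = ((6 - 5 + 2*0) + 9)² = ((6 - 5 + 0) + 9)² = (1 + 9)² = 10² = 100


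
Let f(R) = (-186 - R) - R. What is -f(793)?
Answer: 1772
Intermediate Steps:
f(R) = -186 - 2*R
-f(793) = -(-186 - 2*793) = -(-186 - 1586) = -1*(-1772) = 1772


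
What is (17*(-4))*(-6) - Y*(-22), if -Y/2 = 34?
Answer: -1088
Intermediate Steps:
Y = -68 (Y = -2*34 = -68)
(17*(-4))*(-6) - Y*(-22) = (17*(-4))*(-6) - (-68)*(-22) = -68*(-6) - 1*1496 = 408 - 1496 = -1088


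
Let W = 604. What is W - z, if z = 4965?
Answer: -4361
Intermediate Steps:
W - z = 604 - 1*4965 = 604 - 4965 = -4361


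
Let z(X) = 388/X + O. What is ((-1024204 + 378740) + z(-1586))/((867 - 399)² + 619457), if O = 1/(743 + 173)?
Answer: -468857480943/609062536628 ≈ -0.76980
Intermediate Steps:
O = 1/916 ≈ 0.0010917
z(X) = 1/916 + 388/X (z(X) = 388/X + 1/916 = 1/916 + 388/X)
((-1024204 + 378740) + z(-1586))/((867 - 399)² + 619457) = ((-1024204 + 378740) + (1/916)*(355408 - 1586)/(-1586))/((867 - 399)² + 619457) = (-645464 + (1/916)*(-1/1586)*353822)/(468² + 619457) = (-645464 - 176911/726388)/(219024 + 619457) = -468857480943/726388/838481 = -468857480943/726388*1/838481 = -468857480943/609062536628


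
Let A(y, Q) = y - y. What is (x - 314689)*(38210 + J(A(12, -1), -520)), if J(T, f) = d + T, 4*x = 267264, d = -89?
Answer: -9449166633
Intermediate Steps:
x = 66816 (x = (¼)*267264 = 66816)
A(y, Q) = 0
J(T, f) = -89 + T
(x - 314689)*(38210 + J(A(12, -1), -520)) = (66816 - 314689)*(38210 + (-89 + 0)) = -247873*(38210 - 89) = -247873*38121 = -9449166633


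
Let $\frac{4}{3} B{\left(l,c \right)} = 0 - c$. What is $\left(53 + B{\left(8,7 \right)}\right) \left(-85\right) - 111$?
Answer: $- \frac{16679}{4} \approx -4169.8$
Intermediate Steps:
$B{\left(l,c \right)} = - \frac{3 c}{4}$ ($B{\left(l,c \right)} = \frac{3 \left(0 - c\right)}{4} = \frac{3 \left(- c\right)}{4} = - \frac{3 c}{4}$)
$\left(53 + B{\left(8,7 \right)}\right) \left(-85\right) - 111 = \left(53 - \frac{21}{4}\right) \left(-85\right) - 111 = \frac{191}{4} \left(-85\right) - 111 = - \frac{16235}{4} - 111 = - \frac{16679}{4}$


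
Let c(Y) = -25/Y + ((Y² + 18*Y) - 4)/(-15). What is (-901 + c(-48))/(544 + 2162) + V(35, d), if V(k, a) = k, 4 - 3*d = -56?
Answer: 7497103/216480 ≈ 34.632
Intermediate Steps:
d = 20 (d = 4/3 - ⅓*(-56) = 4/3 + 56/3 = 20)
c(Y) = 4/15 - 25/Y - 6*Y/5 - Y²/15 (c(Y) = -25/Y + (-4 + Y² + 18*Y)*(-1/15) = -25/Y + (4/15 - 6*Y/5 - Y²/15) = 4/15 - 25/Y - 6*Y/5 - Y²/15)
(-901 + c(-48))/(544 + 2162) + V(35, d) = (-901 + (1/15)*(-375 - 1*(-48)*(-4 + (-48)² + 18*(-48)))/(-48))/(544 + 2162) + 35 = (-901 + (1/15)*(-1/48)*(-375 - 1*(-48)*(-4 + 2304 - 864)))/2706 + 35 = (-901 + (1/15)*(-1/48)*(-375 - 1*(-48)*1436))*(1/2706) + 35 = (-901 + (1/15)*(-1/48)*(-375 + 68928))*(1/2706) + 35 = (-901 + (1/15)*(-1/48)*68553)*(1/2706) + 35 = (-901 - 7617/80)*(1/2706) + 35 = -79697/80*1/2706 + 35 = -79697/216480 + 35 = 7497103/216480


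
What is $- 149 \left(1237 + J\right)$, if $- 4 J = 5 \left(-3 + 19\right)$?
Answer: $-181333$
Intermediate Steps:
$J = -20$ ($J = - \frac{5 \left(-3 + 19\right)}{4} = - \frac{5 \cdot 16}{4} = \left(- \frac{1}{4}\right) 80 = -20$)
$- 149 \left(1237 + J\right) = - 149 \left(1237 - 20\right) = \left(-149\right) 1217 = -181333$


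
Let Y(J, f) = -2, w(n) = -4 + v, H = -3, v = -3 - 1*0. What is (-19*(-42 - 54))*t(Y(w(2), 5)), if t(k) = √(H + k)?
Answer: 1824*I*√5 ≈ 4078.6*I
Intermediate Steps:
v = -3 (v = -3 + 0 = -3)
w(n) = -7 (w(n) = -4 - 3 = -7)
t(k) = √(-3 + k)
(-19*(-42 - 54))*t(Y(w(2), 5)) = (-19*(-42 - 54))*√(-3 - 2) = (-19*(-96))*√(-5) = 1824*(I*√5) = 1824*I*√5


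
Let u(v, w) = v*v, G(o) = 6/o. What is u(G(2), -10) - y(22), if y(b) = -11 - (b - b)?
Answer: 20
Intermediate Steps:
u(v, w) = v**2
y(b) = -11 (y(b) = -11 - 1*0 = -11 + 0 = -11)
u(G(2), -10) - y(22) = (6/2)**2 - 1*(-11) = (6*(1/2))**2 + 11 = 3**2 + 11 = 9 + 11 = 20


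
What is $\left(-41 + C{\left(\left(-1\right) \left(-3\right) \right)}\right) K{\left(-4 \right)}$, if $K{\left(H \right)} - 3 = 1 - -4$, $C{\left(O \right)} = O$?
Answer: $-304$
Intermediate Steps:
$K{\left(H \right)} = 8$ ($K{\left(H \right)} = 3 + \left(1 - -4\right) = 3 + \left(1 + 4\right) = 3 + 5 = 8$)
$\left(-41 + C{\left(\left(-1\right) \left(-3\right) \right)}\right) K{\left(-4 \right)} = \left(-41 - -3\right) 8 = \left(-41 + 3\right) 8 = \left(-38\right) 8 = -304$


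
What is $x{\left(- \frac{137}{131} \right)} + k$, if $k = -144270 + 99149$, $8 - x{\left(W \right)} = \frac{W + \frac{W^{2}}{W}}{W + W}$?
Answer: $-45114$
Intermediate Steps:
$x{\left(W \right)} = 7$ ($x{\left(W \right)} = 8 - \frac{W + \frac{W^{2}}{W}}{W + W} = 8 - \frac{W + W}{2 W} = 8 - 2 W \frac{1}{2 W} = 8 - 1 = 7$)
$k = -45121$
$x{\left(- \frac{137}{131} \right)} + k = 7 - 45121 = -45114$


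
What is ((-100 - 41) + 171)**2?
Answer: 900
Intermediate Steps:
((-100 - 41) + 171)**2 = (-141 + 171)**2 = 30**2 = 900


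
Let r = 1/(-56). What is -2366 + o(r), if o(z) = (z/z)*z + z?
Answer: -66249/28 ≈ -2366.0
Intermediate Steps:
r = -1/56 ≈ -0.017857
o(z) = 2*z (o(z) = 1*z + z = z + z = 2*z)
-2366 + o(r) = -2366 + 2*(-1/56) = -2366 - 1/28 = -66249/28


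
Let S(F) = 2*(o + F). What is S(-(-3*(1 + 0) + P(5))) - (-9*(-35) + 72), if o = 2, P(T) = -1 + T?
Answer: -385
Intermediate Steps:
S(F) = 4 + 2*F (S(F) = 2*(2 + F) = 4 + 2*F)
S(-(-3*(1 + 0) + P(5))) - (-9*(-35) + 72) = (4 + 2*(-(-3*(1 + 0) + (-1 + 5)))) - (-9*(-35) + 72) = (4 + 2*(-(-3*1 + 4))) - (315 + 72) = (4 + 2*(-(-3 + 4))) - 1*387 = (4 + 2*(-1*1)) - 387 = (4 + 2*(-1)) - 387 = (4 - 2) - 387 = 2 - 387 = -385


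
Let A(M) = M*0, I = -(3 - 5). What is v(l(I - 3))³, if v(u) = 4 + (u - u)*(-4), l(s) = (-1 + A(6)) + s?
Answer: 64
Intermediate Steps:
I = 2 (I = -1*(-2) = 2)
A(M) = 0
l(s) = -1 + s (l(s) = (-1 + 0) + s = -1 + s)
v(u) = 4 (v(u) = 4 + 0*(-4) = 4 + 0 = 4)
v(l(I - 3))³ = 4³ = 64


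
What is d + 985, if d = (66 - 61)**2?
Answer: 1010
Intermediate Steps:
d = 25 (d = 5**2 = 25)
d + 985 = 25 + 985 = 1010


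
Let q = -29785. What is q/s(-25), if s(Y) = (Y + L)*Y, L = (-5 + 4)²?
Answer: -5957/120 ≈ -49.642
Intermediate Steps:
L = 1 (L = (-1)² = 1)
s(Y) = Y*(1 + Y) (s(Y) = (Y + 1)*Y = (1 + Y)*Y = Y*(1 + Y))
q/s(-25) = -29785*(-1/(25*(1 - 25))) = -29785/((-25*(-24))) = -29785/600 = -29785*1/600 = -5957/120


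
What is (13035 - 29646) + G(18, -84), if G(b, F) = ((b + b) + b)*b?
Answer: -15639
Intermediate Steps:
G(b, F) = 3*b² (G(b, F) = (2*b + b)*b = (3*b)*b = 3*b²)
(13035 - 29646) + G(18, -84) = (13035 - 29646) + 3*18² = -16611 + 3*324 = -16611 + 972 = -15639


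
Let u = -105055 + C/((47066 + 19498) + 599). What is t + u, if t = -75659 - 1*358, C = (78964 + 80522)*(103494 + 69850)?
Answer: 15484602448/67163 ≈ 2.3055e+5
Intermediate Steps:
C = 27645941184 (C = 159486*173344 = 27645941184)
u = 20590132219/67163 (u = -105055 + 27645941184/((47066 + 19498) + 599) = -105055 + 27645941184/(66564 + 599) = -105055 + 27645941184/67163 = 20590132219/67163 ≈ 3.0657e+5)
t = -76017 (t = -75659 - 358 = -76017)
t + u = -76017 + 20590132219/67163 = 15484602448/67163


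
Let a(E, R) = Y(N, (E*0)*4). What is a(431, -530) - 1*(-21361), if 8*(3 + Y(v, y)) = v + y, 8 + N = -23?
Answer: 170833/8 ≈ 21354.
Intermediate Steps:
N = -31 (N = -8 - 23 = -31)
Y(v, y) = -3 + v/8 + y/8 (Y(v, y) = -3 + (v + y)/8 = -3 + (v/8 + y/8) = -3 + v/8 + y/8)
a(E, R) = -55/8 (a(E, R) = -3 + (⅛)*(-31) + ((E*0)*4)/8 = -3 - 31/8 + (0*4)/8 = -3 - 31/8 + (⅛)*0 = -3 - 31/8 + 0 = -55/8)
a(431, -530) - 1*(-21361) = -55/8 - 1*(-21361) = -55/8 + 21361 = 170833/8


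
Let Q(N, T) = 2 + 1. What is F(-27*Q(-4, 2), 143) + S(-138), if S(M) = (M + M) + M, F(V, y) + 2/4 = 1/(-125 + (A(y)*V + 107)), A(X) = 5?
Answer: -350669/846 ≈ -414.50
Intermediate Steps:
Q(N, T) = 3
F(V, y) = -½ + 1/(-18 + 5*V) (F(V, y) = -½ + 1/(-125 + (5*V + 107)) = -½ + 1/(-125 + (107 + 5*V)) = -½ + 1/(-18 + 5*V))
S(M) = 3*M (S(M) = 2*M + M = 3*M)
F(-27*Q(-4, 2), 143) + S(-138) = 5*(4 - (-27)*3)/(2*(-18 + 5*(-27*3))) + 3*(-138) = 5*(4 - 1*(-81))/(2*(-18 + 5*(-81))) - 414 = 5*(4 + 81)/(2*(-18 - 405)) - 414 = (5/2)*85/(-423) - 414 = (5/2)*(-1/423)*85 - 414 = -425/846 - 414 = -350669/846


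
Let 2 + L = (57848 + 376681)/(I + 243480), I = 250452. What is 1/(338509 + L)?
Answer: 164644/55733291351 ≈ 2.9541e-6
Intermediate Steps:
L = -184445/164644 (L = -2 + (57848 + 376681)/(250452 + 243480) = -2 + 434529/493932 = -2 + 434529*(1/493932) = -2 + 144843/164644 = -184445/164644 ≈ -1.1203)
1/(338509 + L) = 1/(338509 - 184445/164644) = 1/(55733291351/164644) = 164644/55733291351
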